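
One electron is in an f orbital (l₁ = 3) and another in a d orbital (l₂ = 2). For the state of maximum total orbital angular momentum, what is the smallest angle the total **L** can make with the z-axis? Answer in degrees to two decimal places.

θ_min ≈ 24.09°

L runs from |3 − 2| = 1 to 3 + 2 = 5.
Allowed values: L = 1, 2, 3, 4, 5.
The maximum is L = 5, with |L_tot| = ℏ√(5·6) = √30 ℏ.
The minimum angle with z is arccos(5/√30) ≈ 24.09°.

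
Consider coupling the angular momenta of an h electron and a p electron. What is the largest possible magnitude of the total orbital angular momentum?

By the triangle rule, |l₁ − l₂| ≤ L ≤ l₁ + l₂.
So L can be 4, 5, 6.
The largest magnitude corresponds to L = 6: |L_tot| = ℏ√(6·7) = √42 ℏ.

|L_tot|_max = √42 ℏ ≈ 6.481ℏ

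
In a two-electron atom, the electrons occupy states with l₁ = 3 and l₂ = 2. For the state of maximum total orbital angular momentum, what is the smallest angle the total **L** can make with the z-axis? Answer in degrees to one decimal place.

The total orbital quantum number L ranges from |l₁ − l₂| to l₁ + l₂ in integer steps.
So L can be 1, 2, 3, 4, 5.
The maximum is L = 5, with |L_tot| = ℏ√(5·6) = √30 ℏ.
The minimum angle with z is arccos(5/√30) ≈ 24.1°.

θ_min ≈ 24.1°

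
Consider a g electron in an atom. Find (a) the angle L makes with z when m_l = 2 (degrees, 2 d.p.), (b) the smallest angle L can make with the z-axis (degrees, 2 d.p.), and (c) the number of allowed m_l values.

θ(m_l=2) ≈ 63.43°; θ_min ≈ 26.57°; 9 values

The letter g corresponds to l = 4.
For m_l = 2: cos θ = 2/√20, θ ≈ 63.43°.
cos θ_min = 4/√20, so θ_min ≈ 26.57°.
There are 2l+1 = 9 values of m_l.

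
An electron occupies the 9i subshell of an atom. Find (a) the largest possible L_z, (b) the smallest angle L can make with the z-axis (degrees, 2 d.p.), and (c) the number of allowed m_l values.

9i means n = 9, l = 6.
L_z,max = lℏ = 6ℏ.
cos θ_min = 6/√42, so θ_min ≈ 22.21°.
There are 2l+1 = 13 values of m_l.

L_z,max = 6ℏ; θ_min ≈ 22.21°; 13 values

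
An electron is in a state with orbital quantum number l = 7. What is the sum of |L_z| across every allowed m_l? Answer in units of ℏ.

Σ|L_z| = 56 ℏ

m_l runs from −7 to 7, i.e. {-7, -6, -5, -4, -3, -2, -1, 0, 1, 2, 3, 4, 5, 6, 7}.
Σ|m_l| = l(l+1) = 56.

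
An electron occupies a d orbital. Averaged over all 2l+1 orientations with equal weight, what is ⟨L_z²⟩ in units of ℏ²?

For a d orbital, l = 2.
m_l runs from −2 to 2, i.e. {-2, -1, 0, 1, 2}.
⟨L_z²⟩ = ℏ²·l(l+1)/3 = 2ℏ².

⟨L_z²⟩ = 2 ℏ²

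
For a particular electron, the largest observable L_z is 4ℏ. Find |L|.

Since max m_l = l, l = 4.
|L| = ℏ√(l(l+1)) = 2√5 ℏ.

|L| = 2√5 ℏ ≈ 4.472ℏ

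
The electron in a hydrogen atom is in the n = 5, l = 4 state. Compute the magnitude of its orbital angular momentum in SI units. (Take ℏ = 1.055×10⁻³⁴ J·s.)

|L| = 4.718×10⁻³⁴ J·s

|L| = ℏ√(l(l+1)) = ℏ√(4·5) = 2√5 ℏ
Numerically, |L| = 4.472 × (1.055×10⁻³⁴ J·s) = 4.718×10⁻³⁴ J·s.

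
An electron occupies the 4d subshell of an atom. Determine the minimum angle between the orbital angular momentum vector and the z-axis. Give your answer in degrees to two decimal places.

For 4d, l = 2.
|L| = √(l(l+1)) ℏ = √6 ℏ.
The smallest angle corresponds to the largest L_z, i.e. m_l = l = 2, giving L_z = 2ℏ.
cos θ_min = 2/√6, so θ_min ≈ 35.26°.

θ_min ≈ 35.26°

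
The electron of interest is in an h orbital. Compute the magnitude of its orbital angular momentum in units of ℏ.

An h state has l = 5.
|L| = ℏ√(l(l+1)) = ℏ√(5·6) = √30 ℏ

|L| = √30 ℏ ≈ 5.477ℏ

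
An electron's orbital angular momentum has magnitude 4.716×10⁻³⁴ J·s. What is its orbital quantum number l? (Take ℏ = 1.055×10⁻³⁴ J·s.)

l = 4

Dividing by ℏ: |L|/ℏ ≈ 4.470.
Set l(l+1) = 19.98; the integer solution is l = 4.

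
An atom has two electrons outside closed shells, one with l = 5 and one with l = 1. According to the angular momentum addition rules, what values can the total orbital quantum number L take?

L runs from |5 − 1| = 4 to 5 + 1 = 6.
So L can be 4, 5, 6.

L = 4, 5, 6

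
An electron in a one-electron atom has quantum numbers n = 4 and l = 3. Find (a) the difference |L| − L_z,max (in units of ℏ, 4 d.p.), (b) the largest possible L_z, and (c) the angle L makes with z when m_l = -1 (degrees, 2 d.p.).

|L|−L_z,max ≈ 0.4641ℏ; L_z,max = 3ℏ; θ(m_l=-1) ≈ 106.78°

|L| − L_z,max = (2√3 − 3)ℏ ≈ 0.4641ℏ.
L_z,max = lℏ = 3ℏ.
For m_l = -1: cos θ = -1/√12, θ ≈ 106.78°.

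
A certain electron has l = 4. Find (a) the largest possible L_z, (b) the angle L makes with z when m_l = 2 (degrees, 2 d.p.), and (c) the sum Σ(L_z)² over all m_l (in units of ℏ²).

L_z,max = 4ℏ; θ(m_l=2) ≈ 63.43°; Σ(L_z)² = 60 ℏ²

L_z,max = lℏ = 4ℏ.
For m_l = 2: cos θ = 2/√20, θ ≈ 63.43°.
Σ m_l² = 60, so Σ(L_z)² = 60 ℏ².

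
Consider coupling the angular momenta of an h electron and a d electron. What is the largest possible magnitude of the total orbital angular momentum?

Angular momentum addition gives L = |l₁ − l₂|, …, l₁ + l₂.
L ∈ {3, 4, 5, 6, 7}.
The largest magnitude corresponds to L = 7: |L_tot| = ℏ√(7·8) = 2√14 ℏ.

|L_tot|_max = 2√14 ℏ ≈ 7.483ℏ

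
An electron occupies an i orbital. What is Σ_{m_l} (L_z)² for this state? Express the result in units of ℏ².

Σ(L_z)² = 182 ℏ²

The letter i corresponds to l = 6.
The allowed m_l values are -6, -5, -4, -3, -2, -1, 0, 1, 2, 3, 4, 5, 6.
Σ m_l² = 2·(1 + 4 + 9 + 16 + 25 + 36) = 182.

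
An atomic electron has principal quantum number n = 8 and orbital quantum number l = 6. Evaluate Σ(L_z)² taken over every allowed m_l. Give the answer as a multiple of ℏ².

m_l ∈ {-6, -5, -4, -3, -2, -1, 0, 1, 2, 3, 4, 5, 6}.
Σ m_l² = l(l+1)(2l+1)/3 = 6·7·13/3 = 182.

Σ(L_z)² = 182 ℏ²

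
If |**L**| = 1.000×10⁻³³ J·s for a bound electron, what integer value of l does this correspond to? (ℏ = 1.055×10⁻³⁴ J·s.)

In units of ℏ, |L| ≈ 9.479.
l(l+1) ≈ 9.479² ≈ 89.85, so l = 9.

l = 9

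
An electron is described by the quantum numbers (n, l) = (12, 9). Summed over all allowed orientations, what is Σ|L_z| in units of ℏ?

Σ|L_z| = 90 ℏ

m_l runs from −9 to 9, i.e. {-9, -8, -7, -6, -5, -4, -3, -2, -1, 0, 1, 2, 3, 4, 5, 6, 7, 8, 9}.
Σ|m_l| = 2·9(9+1)/2 = 90.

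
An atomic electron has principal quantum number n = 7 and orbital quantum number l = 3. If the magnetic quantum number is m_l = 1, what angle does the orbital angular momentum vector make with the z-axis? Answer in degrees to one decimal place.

|L| = ℏ√(l(l+1)) = 2√3 ℏ.
L_z = m_l ℏ = 1ℏ.
cos θ = L_z/|L| = 1/√12, so θ ≈ 73.2°.

θ ≈ 73.2°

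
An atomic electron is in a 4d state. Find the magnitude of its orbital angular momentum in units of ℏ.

The 4d subshell has l = 2.
|L| = ℏ√(l(l+1)) = ℏ√(2·3) = √6 ℏ

|L| = √6 ℏ ≈ 2.449ℏ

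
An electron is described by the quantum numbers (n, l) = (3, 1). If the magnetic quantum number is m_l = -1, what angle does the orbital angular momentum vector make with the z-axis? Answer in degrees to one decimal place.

|L| = ℏ√(l(l+1)) = √2 ℏ.
L_z = m_l ℏ = −1ℏ.
cos θ = L_z/|L| = -1/√2, so θ ≈ 135.0°.

θ ≈ 135.0°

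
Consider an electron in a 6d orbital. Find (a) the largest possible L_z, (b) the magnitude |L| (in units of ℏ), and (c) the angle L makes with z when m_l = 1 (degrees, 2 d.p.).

L_z,max = 2ℏ; |L| = √6 ℏ ≈ 2.449ℏ; θ(m_l=1) ≈ 65.91°

6d means n = 6, l = 2.
L_z,max = lℏ = 2ℏ.
|L| = ℏ√(2·3) = √6 ℏ ≈ 2.449ℏ.
For m_l = 1: cos θ = 1/√6, θ ≈ 65.91°.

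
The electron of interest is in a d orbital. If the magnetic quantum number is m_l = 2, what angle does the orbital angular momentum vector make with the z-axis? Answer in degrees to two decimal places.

The letter d corresponds to l = 2.
|L| = ℏ√(l(l+1)) = √6 ℏ.
L_z = m_l ℏ = 2ℏ.
cos θ = L_z/|L| = 2/√6, so θ ≈ 35.26°.

θ ≈ 35.26°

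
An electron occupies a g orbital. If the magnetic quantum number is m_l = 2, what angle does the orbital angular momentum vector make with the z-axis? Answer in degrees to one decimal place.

θ ≈ 63.4°

For a g orbital, l = 4.
|L| = √(l(l+1)) ℏ = 2√5 ℏ.
L_z = m_l ℏ = 2ℏ.
cos θ = L_z/|L| = 2/√20, so θ ≈ 63.4°.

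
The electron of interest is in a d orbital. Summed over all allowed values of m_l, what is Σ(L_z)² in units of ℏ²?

For a d orbital, l = 2.
m_l runs from −2 to 2, i.e. {-2, -1, 0, 1, 2}.
Σ m_l² = 2·(1 + 4) = 10.

Σ(L_z)² = 10 ℏ²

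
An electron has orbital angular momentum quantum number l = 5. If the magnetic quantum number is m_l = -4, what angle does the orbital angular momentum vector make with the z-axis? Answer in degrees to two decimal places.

θ ≈ 136.91°

|L| = √(l(l+1)) ℏ = √30 ℏ.
L_z = m_l ℏ = −4ℏ.
cos θ = L_z/|L| = -4/√30, so θ ≈ 136.91°.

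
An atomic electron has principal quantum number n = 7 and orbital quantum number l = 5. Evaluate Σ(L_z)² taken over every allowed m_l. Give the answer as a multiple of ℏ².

Σ(L_z)² = 110 ℏ²

m_l ∈ {-5, -4, -3, -2, -1, 0, 1, 2, 3, 4, 5}.
Σ m_l² = l(l+1)(2l+1)/3 = 5·6·11/3 = 110.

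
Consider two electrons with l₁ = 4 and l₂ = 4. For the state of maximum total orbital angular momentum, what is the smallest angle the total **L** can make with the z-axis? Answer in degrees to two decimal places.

θ_min ≈ 19.47°

The total orbital quantum number L ranges from |l₁ − l₂| to l₁ + l₂ in integer steps.
L ∈ {0, 1, 2, 3, 4, 5, 6, 7, 8}.
The maximum is L = 8, with |L_tot| = ℏ√(8·9) = 6√2 ℏ.
The minimum angle with z is arccos(8/√72) ≈ 19.47°.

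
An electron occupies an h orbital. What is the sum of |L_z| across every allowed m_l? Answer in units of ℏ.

Σ|L_z| = 30 ℏ

An h state has l = 5.
The allowed m_l values are -5, -4, -3, -2, -1, 0, 1, 2, 3, 4, 5.
Σ|m_l| = 2·5(5+1)/2 = 30.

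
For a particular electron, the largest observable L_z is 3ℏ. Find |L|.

Since max m_l = l, l = 3.
Then |L| = ℏ√(3·4) = 2√3 ℏ.

|L| = 2√3 ℏ ≈ 3.464ℏ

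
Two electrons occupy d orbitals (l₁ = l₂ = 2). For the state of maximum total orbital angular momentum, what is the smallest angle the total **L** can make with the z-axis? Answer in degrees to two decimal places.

L runs from |2 − 2| = 0 to 2 + 2 = 4.
Allowed values: L = 0, 1, 2, 3, 4.
The maximum is L = 4, with |L_tot| = ℏ√(4·5) = 2√5 ℏ.
The minimum angle with z is arccos(4/√20) ≈ 26.57°.

θ_min ≈ 26.57°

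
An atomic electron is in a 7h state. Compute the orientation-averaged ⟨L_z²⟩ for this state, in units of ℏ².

⟨L_z²⟩ = 10 ℏ²

For 7h, l = 5.
m_l runs from −5 to 5, i.e. {-5, -4, -3, -2, -1, 0, 1, 2, 3, 4, 5}.
Average of L_z² over 11 states: 110/11 ℏ² = 10 ℏ².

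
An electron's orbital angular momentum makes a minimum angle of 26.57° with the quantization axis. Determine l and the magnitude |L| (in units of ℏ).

l = 4, |L| = 2√5 ℏ ≈ 4.472ℏ

cos²θ_min = l/(l+1) = 0.7999.
Thus l = 0.7999/(1 − 0.7999) ≈ 4.
Then |L| = ℏ√(4·5) = 2√5 ℏ.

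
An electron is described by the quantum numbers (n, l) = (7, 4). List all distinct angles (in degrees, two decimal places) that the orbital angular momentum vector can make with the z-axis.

|L| = √(l(l+1)) ℏ = 2√5 ℏ.
cos θ = m_l/√20 for each m_l ∈ {-4, -3, -2, -1, 0, 1, 2, 3, 4}.

θ ∈ {26.57°, 47.87°, 63.43°, 77.08°, 90.00°, 102.92°, 116.57°, 132.13°, 153.43°}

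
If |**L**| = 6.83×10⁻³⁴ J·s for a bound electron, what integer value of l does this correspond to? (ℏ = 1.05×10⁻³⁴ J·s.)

|L|/ℏ = (6.83×10⁻³⁴)/(1.05×10⁻³⁴) ≈ 6.505.
(|L|/ℏ)² = l(l+1) ≈ 42.31 ⇒ l = 6.

l = 6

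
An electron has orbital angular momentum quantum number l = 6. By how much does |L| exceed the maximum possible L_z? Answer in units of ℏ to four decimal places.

|L| − L_z,max ≈ 0.4807ℏ

|L| = √42 ℏ ≈ 6.4807ℏ, while L_z,max = lℏ = 6ℏ.
The difference is (√42 − 6)ℏ ≈ 0.4807ℏ.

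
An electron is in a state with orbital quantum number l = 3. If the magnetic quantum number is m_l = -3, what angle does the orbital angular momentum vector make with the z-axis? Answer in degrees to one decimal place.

|L| = ℏ√(l(l+1)) = 2√3 ℏ.
L_z = m_l ℏ = −3ℏ.
cos θ = L_z/|L| = -3/√12, so θ ≈ 150.0°.

θ ≈ 150.0°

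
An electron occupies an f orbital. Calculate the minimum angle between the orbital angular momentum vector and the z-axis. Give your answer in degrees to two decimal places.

The letter f corresponds to l = 3.
|L|² = l(l+1)ℏ² = 12ℏ², so |L| = 2√3 ℏ.
The smallest angle corresponds to the largest L_z, i.e. m_l = l = 3, giving L_z = 3ℏ.
cos θ_min = 3/√12, so θ_min ≈ 30.00°.

θ_min ≈ 30.00°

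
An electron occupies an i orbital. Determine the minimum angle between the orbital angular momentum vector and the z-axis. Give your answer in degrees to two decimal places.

For an i orbital, l = 6.
|L|² = l(l+1)ℏ² = 42ℏ², so |L| = √42 ℏ.
The smallest angle corresponds to the largest L_z, i.e. m_l = l = 6, giving L_z = 6ℏ.
cos θ_min = 6/√42, so θ_min ≈ 22.21°.

θ_min ≈ 22.21°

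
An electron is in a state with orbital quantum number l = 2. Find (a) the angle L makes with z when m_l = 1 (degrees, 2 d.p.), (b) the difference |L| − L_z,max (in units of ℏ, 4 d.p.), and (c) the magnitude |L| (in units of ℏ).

For m_l = 1: cos θ = 1/√6, θ ≈ 65.91°.
|L| − L_z,max = (√6 − 2)ℏ ≈ 0.4495ℏ.
|L| = ℏ√(2·3) = √6 ℏ ≈ 2.449ℏ.

θ(m_l=1) ≈ 65.91°; |L|−L_z,max ≈ 0.4495ℏ; |L| = √6 ℏ ≈ 2.449ℏ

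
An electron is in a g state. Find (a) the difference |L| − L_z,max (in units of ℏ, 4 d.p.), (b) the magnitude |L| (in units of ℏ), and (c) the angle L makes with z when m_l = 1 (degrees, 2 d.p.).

A g state has l = 4.
|L| − L_z,max = (2√5 − 4)ℏ ≈ 0.4721ℏ.
|L| = ℏ√(4·5) = 2√5 ℏ ≈ 4.472ℏ.
For m_l = 1: cos θ = 1/√20, θ ≈ 77.08°.

|L|−L_z,max ≈ 0.4721ℏ; |L| = 2√5 ℏ ≈ 4.472ℏ; θ(m_l=1) ≈ 77.08°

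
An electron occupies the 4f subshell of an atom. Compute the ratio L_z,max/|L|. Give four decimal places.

L_z,max/|L| = 0.8660

The 4f subshell has l = 3.
|L| = 2√3 ℏ ≈ 3.4641ℏ, while L_z,max = lℏ = 3ℏ.
L_z,max/|L| = 3/√12 = 0.8660.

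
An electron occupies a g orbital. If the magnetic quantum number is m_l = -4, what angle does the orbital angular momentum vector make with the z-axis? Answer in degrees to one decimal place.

θ ≈ 153.4°

For a g orbital, l = 4.
|L| = √(l(l+1)) ℏ = 2√5 ℏ.
L_z = m_l ℏ = −4ℏ.
cos θ = L_z/|L| = -4/√20, so θ ≈ 153.4°.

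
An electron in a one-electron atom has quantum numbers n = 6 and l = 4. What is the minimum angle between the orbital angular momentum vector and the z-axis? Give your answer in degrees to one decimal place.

|L| = √(l(l+1)) ℏ = 2√5 ℏ.
The smallest angle corresponds to the largest L_z, i.e. m_l = l = 4, giving L_z = 4ℏ.
cos θ_min = 4/√20, so θ_min ≈ 26.6°.

θ_min ≈ 26.6°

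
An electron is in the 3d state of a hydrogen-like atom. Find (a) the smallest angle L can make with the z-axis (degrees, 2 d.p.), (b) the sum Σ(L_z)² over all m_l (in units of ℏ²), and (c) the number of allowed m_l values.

The 3d subshell has l = 2.
cos θ_min = 2/√6, so θ_min ≈ 35.26°.
Σ m_l² = 10, so Σ(L_z)² = 10 ℏ².
There are 2l+1 = 5 values of m_l.

θ_min ≈ 35.26°; Σ(L_z)² = 10 ℏ²; 5 values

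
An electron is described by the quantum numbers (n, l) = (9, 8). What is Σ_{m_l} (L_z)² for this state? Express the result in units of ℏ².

Σ(L_z)² = 408 ℏ²

m_l runs from −8 to 8, i.e. {-8, -7, -6, -5, -4, -3, -2, -1, 0, 1, 2, 3, 4, 5, 6, 7, 8}.
Σ m_l² = l(l+1)(2l+1)/3 = 8·9·17/3 = 408.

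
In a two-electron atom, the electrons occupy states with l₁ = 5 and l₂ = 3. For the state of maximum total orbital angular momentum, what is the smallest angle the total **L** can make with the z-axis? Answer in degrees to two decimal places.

The total orbital quantum number L ranges from |l₁ − l₂| to l₁ + l₂ in integer steps.
So L can be 2, 3, 4, 5, 6, 7, 8.
The maximum is L = 8, with |L_tot| = ℏ√(8·9) = 6√2 ℏ.
The minimum angle with z is arccos(8/√72) ≈ 19.47°.

θ_min ≈ 19.47°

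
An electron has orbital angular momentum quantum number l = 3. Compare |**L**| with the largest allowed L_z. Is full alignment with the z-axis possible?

|L| = 2√3 ℏ ≈ 3.4641ℏ, while L_z,max = lℏ = 3ℏ.
Since |L| > L_z,max, the vector can never point exactly along z; the closest it comes is θ_min = arccos(3/√12) ≈ 30.0°.

No: L_z,max = 3ℏ < |L| = 2√3 ℏ ≈ 3.464ℏ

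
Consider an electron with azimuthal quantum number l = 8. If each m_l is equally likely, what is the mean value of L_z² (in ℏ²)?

m_l runs from −8 to 8, i.e. {-8, -7, -6, -5, -4, -3, -2, -1, 0, 1, 2, 3, 4, 5, 6, 7, 8}.
⟨L_z²⟩ = ℏ²·(Σ m_l²)/(2l+1) = ℏ²·408/17 = 24ℏ².

⟨L_z²⟩ = 24 ℏ²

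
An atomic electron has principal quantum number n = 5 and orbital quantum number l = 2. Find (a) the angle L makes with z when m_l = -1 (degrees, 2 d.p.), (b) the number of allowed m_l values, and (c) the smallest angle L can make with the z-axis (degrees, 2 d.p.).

For m_l = -1: cos θ = -1/√6, θ ≈ 114.09°.
There are 2l+1 = 5 values of m_l.
cos θ_min = 2/√6, so θ_min ≈ 35.26°.

θ(m_l=-1) ≈ 114.09°; 5 values; θ_min ≈ 35.26°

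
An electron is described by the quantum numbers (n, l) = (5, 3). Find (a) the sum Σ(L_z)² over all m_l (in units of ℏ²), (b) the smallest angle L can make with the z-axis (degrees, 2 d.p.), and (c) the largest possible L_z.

Σ m_l² = 28, so Σ(L_z)² = 28 ℏ².
cos θ_min = 3/√12, so θ_min ≈ 30.00°.
L_z,max = lℏ = 3ℏ.

Σ(L_z)² = 28 ℏ²; θ_min ≈ 30.00°; L_z,max = 3ℏ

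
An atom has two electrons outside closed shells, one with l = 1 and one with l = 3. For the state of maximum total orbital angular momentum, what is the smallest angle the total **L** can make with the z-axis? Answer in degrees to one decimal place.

By the triangle rule, |l₁ − l₂| ≤ L ≤ l₁ + l₂.
So L can be 2, 3, 4.
The maximum is L = 4, with |L_tot| = ℏ√(4·5) = 2√5 ℏ.
The minimum angle with z is arccos(4/√20) ≈ 26.6°.

θ_min ≈ 26.6°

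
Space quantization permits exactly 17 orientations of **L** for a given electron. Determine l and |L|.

l = 8, |L| = 6√2 ℏ ≈ 8.485ℏ

Since there are 2l+1 = 17 values of m_l, l = 8.
|L| = ℏ√(l(l+1)) = ℏ√(8·9) = 6√2 ℏ.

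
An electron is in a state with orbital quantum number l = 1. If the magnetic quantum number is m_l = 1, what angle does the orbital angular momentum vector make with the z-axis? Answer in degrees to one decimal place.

|L| = √(l(l+1)) ℏ = √2 ℏ.
L_z = m_l ℏ = 1ℏ.
cos θ = L_z/|L| = 1/√2, so θ ≈ 45.0°.

θ ≈ 45.0°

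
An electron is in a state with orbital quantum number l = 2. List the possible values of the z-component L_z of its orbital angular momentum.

L_z = m_l ℏ with m_l ranging from −l to +l in integer steps.
For l = 2: m_l ∈ {-2, -1, 0, 1, 2}.

L_z ∈ {−2ℏ, −ℏ, 0, ℏ, 2ℏ}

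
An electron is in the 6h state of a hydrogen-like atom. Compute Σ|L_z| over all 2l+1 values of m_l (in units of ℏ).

6h means n = 6, l = 5.
The allowed m_l values are -5, -4, -3, -2, -1, 0, 1, 2, 3, 4, 5.
Σ|m_l| = l(l+1) = 30.

Σ|L_z| = 30 ℏ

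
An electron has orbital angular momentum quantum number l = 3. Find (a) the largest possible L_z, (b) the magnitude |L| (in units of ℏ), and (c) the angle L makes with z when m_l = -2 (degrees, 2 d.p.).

L_z,max = 3ℏ; |L| = 2√3 ℏ ≈ 3.464ℏ; θ(m_l=-2) ≈ 125.26°

L_z,max = lℏ = 3ℏ.
|L| = ℏ√(3·4) = 2√3 ℏ ≈ 3.464ℏ.
For m_l = -2: cos θ = -2/√12, θ ≈ 125.26°.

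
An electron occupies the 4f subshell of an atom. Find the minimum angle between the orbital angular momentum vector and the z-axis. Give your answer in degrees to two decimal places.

The 4f subshell has l = 3.
|L| = √(l(l+1)) ℏ = 2√3 ℏ.
The smallest angle corresponds to the largest L_z, i.e. m_l = l = 3, giving L_z = 3ℏ.
cos θ_min = 3/√12, so θ_min ≈ 30.00°.

θ_min ≈ 30.00°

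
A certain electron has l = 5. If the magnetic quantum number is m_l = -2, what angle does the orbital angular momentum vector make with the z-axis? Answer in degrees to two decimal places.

θ ≈ 111.42°

|L| = √(l(l+1)) ℏ = √30 ℏ.
L_z = m_l ℏ = −2ℏ.
cos θ = L_z/|L| = -2/√30, so θ ≈ 111.42°.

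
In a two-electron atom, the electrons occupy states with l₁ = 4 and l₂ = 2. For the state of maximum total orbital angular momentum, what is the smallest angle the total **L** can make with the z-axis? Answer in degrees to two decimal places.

The total orbital quantum number L ranges from |l₁ − l₂| to l₁ + l₂ in integer steps.
So L can be 2, 3, 4, 5, 6.
The maximum is L = 6, with |L_tot| = ℏ√(6·7) = √42 ℏ.
The minimum angle with z is arccos(6/√42) ≈ 22.21°.

θ_min ≈ 22.21°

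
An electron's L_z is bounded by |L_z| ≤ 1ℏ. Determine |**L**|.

L_z,max = lℏ, so l = 1.
Then |L| = ℏ√(1·2) = √2 ℏ.

|L| = √2 ℏ ≈ 1.414ℏ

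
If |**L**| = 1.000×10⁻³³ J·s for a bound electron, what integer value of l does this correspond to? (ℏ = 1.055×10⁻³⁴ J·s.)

l = 9

Dividing by ℏ: |L|/ℏ ≈ 9.479.
(|L|/ℏ)² = l(l+1) ≈ 89.85 ⇒ l = 9.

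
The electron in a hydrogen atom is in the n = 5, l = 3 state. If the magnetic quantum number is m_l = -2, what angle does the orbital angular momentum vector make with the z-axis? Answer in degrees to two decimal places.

|L|² = l(l+1)ℏ² = 12ℏ², so |L| = 2√3 ℏ.
L_z = m_l ℏ = −2ℏ.
cos θ = L_z/|L| = -2/√12, so θ ≈ 125.26°.

θ ≈ 125.26°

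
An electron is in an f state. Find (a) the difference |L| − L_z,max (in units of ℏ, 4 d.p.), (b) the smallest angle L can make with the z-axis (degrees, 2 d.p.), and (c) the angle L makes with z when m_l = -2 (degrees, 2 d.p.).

The letter f corresponds to l = 3.
|L| − L_z,max = (2√3 − 3)ℏ ≈ 0.4641ℏ.
cos θ_min = 3/√12, so θ_min ≈ 30.00°.
For m_l = -2: cos θ = -2/√12, θ ≈ 125.26°.

|L|−L_z,max ≈ 0.4641ℏ; θ_min ≈ 30.00°; θ(m_l=-2) ≈ 125.26°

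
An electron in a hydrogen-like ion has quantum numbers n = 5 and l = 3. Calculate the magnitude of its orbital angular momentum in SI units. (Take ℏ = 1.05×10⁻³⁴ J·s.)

|L| = ℏ√(l(l+1)) = ℏ√(3·4) = 2√3 ℏ
Numerically, |L| = 3.464 × (1.05×10⁻³⁴ J·s) = 3.64×10⁻³⁴ J·s.

|L| = 3.64×10⁻³⁴ J·s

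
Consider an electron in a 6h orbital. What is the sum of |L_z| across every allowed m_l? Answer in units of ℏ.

Σ|L_z| = 30 ℏ

The 6h subshell has l = 5.
m_l ∈ {-5, -4, -3, -2, -1, 0, 1, 2, 3, 4, 5}.
Σ|m_l| = 2·5(5+1)/2 = 30.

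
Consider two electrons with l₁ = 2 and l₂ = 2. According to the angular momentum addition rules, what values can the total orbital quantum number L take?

The total orbital quantum number L ranges from |l₁ − l₂| to l₁ + l₂ in integer steps.
Allowed values: L = 0, 1, 2, 3, 4.

L = 0, 1, 2, 3, 4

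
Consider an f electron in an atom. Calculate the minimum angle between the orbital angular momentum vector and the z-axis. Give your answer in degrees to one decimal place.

θ_min ≈ 30.0°

An f state has l = 3.
|L| = √(l(l+1)) ℏ = 2√3 ℏ.
The smallest angle corresponds to the largest L_z, i.e. m_l = l = 3, giving L_z = 3ℏ.
cos θ_min = 3/√12, so θ_min ≈ 30.0°.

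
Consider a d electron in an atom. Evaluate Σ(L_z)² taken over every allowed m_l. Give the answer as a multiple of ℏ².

The letter d corresponds to l = 2.
m_l ∈ {-2, -1, 0, 1, 2}.
Summing m² from −2 to 2: Σ m_l² = 10.

Σ(L_z)² = 10 ℏ²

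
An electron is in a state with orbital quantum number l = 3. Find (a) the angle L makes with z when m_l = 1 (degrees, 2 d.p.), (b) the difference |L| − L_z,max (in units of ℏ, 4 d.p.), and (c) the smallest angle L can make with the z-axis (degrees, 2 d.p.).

For m_l = 1: cos θ = 1/√12, θ ≈ 73.22°.
|L| − L_z,max = (2√3 − 3)ℏ ≈ 0.4641ℏ.
cos θ_min = 3/√12, so θ_min ≈ 30.00°.

θ(m_l=1) ≈ 73.22°; |L|−L_z,max ≈ 0.4641ℏ; θ_min ≈ 30.00°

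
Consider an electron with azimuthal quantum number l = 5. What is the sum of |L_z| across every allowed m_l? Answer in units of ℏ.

m_l runs from −5 to 5, i.e. {-5, -4, -3, -2, -1, 0, 1, 2, 3, 4, 5}.
Σ|m_l| = 2(1+2+…+5) = 30.

Σ|L_z| = 30 ℏ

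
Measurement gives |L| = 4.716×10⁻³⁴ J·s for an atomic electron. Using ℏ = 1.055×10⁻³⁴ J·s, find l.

l = 4

|L|/ℏ = (4.716×10⁻³⁴)/(1.055×10⁻³⁴) ≈ 4.470.
(|L|/ℏ)² = l(l+1) ≈ 19.98 ⇒ l = 4.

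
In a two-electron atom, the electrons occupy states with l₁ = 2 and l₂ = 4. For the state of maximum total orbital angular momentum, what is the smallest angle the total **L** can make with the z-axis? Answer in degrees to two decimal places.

Angular momentum addition gives L = |l₁ − l₂|, …, l₁ + l₂.
So L can be 2, 3, 4, 5, 6.
The maximum is L = 6, with |L_tot| = ℏ√(6·7) = √42 ℏ.
The minimum angle with z is arccos(6/√42) ≈ 22.21°.

θ_min ≈ 22.21°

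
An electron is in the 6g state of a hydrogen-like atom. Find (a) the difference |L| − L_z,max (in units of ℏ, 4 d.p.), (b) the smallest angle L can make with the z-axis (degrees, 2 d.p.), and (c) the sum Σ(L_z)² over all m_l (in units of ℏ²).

For 6g, l = 4.
|L| − L_z,max = (2√5 − 4)ℏ ≈ 0.4721ℏ.
cos θ_min = 4/√20, so θ_min ≈ 26.57°.
Σ m_l² = 60, so Σ(L_z)² = 60 ℏ².

|L|−L_z,max ≈ 0.4721ℏ; θ_min ≈ 26.57°; Σ(L_z)² = 60 ℏ²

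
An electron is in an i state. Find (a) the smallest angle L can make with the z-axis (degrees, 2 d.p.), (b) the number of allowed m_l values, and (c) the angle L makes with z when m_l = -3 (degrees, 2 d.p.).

For an i orbital, l = 6.
cos θ_min = 6/√42, so θ_min ≈ 22.21°.
There are 2l+1 = 13 values of m_l.
For m_l = -3: cos θ = -3/√42, θ ≈ 117.58°.

θ_min ≈ 22.21°; 13 values; θ(m_l=-3) ≈ 117.58°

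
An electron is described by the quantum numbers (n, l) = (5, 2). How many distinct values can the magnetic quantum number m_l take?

The number of m_l values is 2l + 1 = 2·2 + 1 = 5.

5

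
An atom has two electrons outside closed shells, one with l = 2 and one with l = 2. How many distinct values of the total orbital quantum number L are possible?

Angular momentum addition gives L = |l₁ − l₂|, …, l₁ + l₂.
So L can be 0, 1, 2, 3, 4.
That is 5 values.

5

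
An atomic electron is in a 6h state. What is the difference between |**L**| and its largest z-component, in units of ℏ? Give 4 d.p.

|L| − L_z,max ≈ 0.4772ℏ

For 6h, l = 5.
|L| = √30 ℏ ≈ 5.4772ℏ, while L_z,max = lℏ = 5ℏ.
The difference is (√30 − 5)ℏ ≈ 0.4772ℏ.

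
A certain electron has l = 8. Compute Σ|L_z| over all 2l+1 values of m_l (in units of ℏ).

Σ|L_z| = 72 ℏ

The allowed m_l values are -8, -7, -6, -5, -4, -3, -2, -1, 0, 1, 2, 3, 4, 5, 6, 7, 8.
Σ|m_l| = l(l+1) = 72.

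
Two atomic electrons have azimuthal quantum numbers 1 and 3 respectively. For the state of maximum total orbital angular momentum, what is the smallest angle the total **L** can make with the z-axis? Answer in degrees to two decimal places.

By the triangle rule, |l₁ − l₂| ≤ L ≤ l₁ + l₂.
So L can be 2, 3, 4.
The maximum is L = 4, with |L_tot| = ℏ√(4·5) = 2√5 ℏ.
The minimum angle with z is arccos(4/√20) ≈ 26.57°.

θ_min ≈ 26.57°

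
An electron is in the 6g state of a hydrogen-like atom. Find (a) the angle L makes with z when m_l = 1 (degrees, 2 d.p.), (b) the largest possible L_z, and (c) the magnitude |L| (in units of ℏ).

θ(m_l=1) ≈ 77.08°; L_z,max = 4ℏ; |L| = 2√5 ℏ ≈ 4.472ℏ

The 6g subshell has l = 4.
For m_l = 1: cos θ = 1/√20, θ ≈ 77.08°.
L_z,max = lℏ = 4ℏ.
|L| = ℏ√(4·5) = 2√5 ℏ ≈ 4.472ℏ.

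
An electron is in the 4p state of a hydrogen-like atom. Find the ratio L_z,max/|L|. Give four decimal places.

For 4p, l = 1.
|L| = √2 ℏ ≈ 1.4142ℏ, while L_z,max = lℏ = 1ℏ.
L_z,max/|L| = 1/√2 = 0.7071.

L_z,max/|L| = 0.7071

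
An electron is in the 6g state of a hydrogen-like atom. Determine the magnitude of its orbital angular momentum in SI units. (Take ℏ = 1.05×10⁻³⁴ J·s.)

The 6g subshell has l = 4.
|L| = ℏ√(l(l+1)) = ℏ√(4·5) = 2√5 ℏ
Numerically, |L| = 4.472 × (1.05×10⁻³⁴ J·s) = 4.70×10⁻³⁴ J·s.

|L| = 4.70×10⁻³⁴ J·s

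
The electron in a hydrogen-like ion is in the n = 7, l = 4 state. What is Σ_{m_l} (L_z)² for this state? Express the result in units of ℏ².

Σ(L_z)² = 60 ℏ²

The allowed m_l values are -4, -3, -2, -1, 0, 1, 2, 3, 4.
Σ m_l² = l(l+1)(2l+1)/3 = 4·5·9/3 = 60.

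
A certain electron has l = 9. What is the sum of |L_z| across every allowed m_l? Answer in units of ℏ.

The allowed m_l values are -9, -8, -7, -6, -5, -4, -3, -2, -1, 0, 1, 2, 3, 4, 5, 6, 7, 8, 9.
Σ|m_l| = 2·9(9+1)/2 = 90.

Σ|L_z| = 90 ℏ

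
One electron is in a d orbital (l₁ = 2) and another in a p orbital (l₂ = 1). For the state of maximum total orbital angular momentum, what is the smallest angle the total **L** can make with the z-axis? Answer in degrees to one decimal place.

L runs from |2 − 1| = 1 to 2 + 1 = 3.
So L can be 1, 2, 3.
The maximum is L = 3, with |L_tot| = ℏ√(3·4) = 2√3 ℏ.
The minimum angle with z is arccos(3/√12) ≈ 30.0°.

θ_min ≈ 30.0°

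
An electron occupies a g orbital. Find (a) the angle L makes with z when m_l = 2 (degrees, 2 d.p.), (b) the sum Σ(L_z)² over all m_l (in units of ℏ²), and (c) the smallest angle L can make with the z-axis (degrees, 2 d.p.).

A g state has l = 4.
For m_l = 2: cos θ = 2/√20, θ ≈ 63.43°.
Σ m_l² = 60, so Σ(L_z)² = 60 ℏ².
cos θ_min = 4/√20, so θ_min ≈ 26.57°.

θ(m_l=2) ≈ 63.43°; Σ(L_z)² = 60 ℏ²; θ_min ≈ 26.57°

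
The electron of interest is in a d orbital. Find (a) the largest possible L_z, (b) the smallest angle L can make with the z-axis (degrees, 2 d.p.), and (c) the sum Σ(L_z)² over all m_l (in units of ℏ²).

L_z,max = 2ℏ; θ_min ≈ 35.26°; Σ(L_z)² = 10 ℏ²

The letter d corresponds to l = 2.
L_z,max = lℏ = 2ℏ.
cos θ_min = 2/√6, so θ_min ≈ 35.26°.
Σ m_l² = 10, so Σ(L_z)² = 10 ℏ².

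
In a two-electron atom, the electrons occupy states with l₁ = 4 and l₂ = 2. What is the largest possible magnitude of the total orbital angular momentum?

|L_tot|_max = √42 ℏ ≈ 6.481ℏ

The total orbital quantum number L ranges from |l₁ − l₂| to l₁ + l₂ in integer steps.
L ∈ {2, 3, 4, 5, 6}.
The largest magnitude corresponds to L = 6: |L_tot| = ℏ√(6·7) = √42 ℏ.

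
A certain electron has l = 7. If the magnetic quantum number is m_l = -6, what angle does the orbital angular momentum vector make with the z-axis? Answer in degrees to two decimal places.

θ ≈ 143.30°

|L| = √(l(l+1)) ℏ = 2√14 ℏ.
L_z = m_l ℏ = −6ℏ.
cos θ = L_z/|L| = -6/√56, so θ ≈ 143.30°.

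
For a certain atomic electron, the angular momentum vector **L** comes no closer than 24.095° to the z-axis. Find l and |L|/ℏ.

l = 5, |L| = √30 ℏ ≈ 5.477ℏ

cos²θ_min = l/(l+1) = 0.8333.
l = cos²θ/sin²θ ≈ 5.
Then |L| = ℏ√(5·6) = √30 ℏ.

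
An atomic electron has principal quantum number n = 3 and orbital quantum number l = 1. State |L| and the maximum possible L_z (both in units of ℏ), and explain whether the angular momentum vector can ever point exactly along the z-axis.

|L| = √2 ℏ ≈ 1.4142ℏ, while L_z,max = lℏ = 1ℏ.
Since |L| > L_z,max, the vector can never point exactly along z; the closest it comes is θ_min = arccos(1/√2) ≈ 45.0°.

No: L_z,max = 1ℏ < |L| = √2 ℏ ≈ 1.414ℏ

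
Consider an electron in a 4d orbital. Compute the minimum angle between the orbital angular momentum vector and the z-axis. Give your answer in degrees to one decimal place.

For 4d, l = 2.
|L| = √(l(l+1)) ℏ = √6 ℏ.
The smallest angle corresponds to the largest L_z, i.e. m_l = l = 2, giving L_z = 2ℏ.
cos θ_min = 2/√6, so θ_min ≈ 35.3°.

θ_min ≈ 35.3°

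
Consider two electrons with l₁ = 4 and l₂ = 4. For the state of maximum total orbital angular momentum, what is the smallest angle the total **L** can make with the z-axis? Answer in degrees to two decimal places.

θ_min ≈ 19.47°

Angular momentum addition gives L = |l₁ − l₂|, …, l₁ + l₂.
Allowed values: L = 0, 1, 2, 3, 4, 5, 6, 7, 8.
The maximum is L = 8, with |L_tot| = ℏ√(8·9) = 6√2 ℏ.
The minimum angle with z is arccos(8/√72) ≈ 19.47°.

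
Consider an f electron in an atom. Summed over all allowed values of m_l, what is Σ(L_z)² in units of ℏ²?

Σ(L_z)² = 28 ℏ²

For an f orbital, l = 3.
m_l ∈ {-3, -2, -1, 0, 1, 2, 3}.
Σ m_l² = l(l+1)(2l+1)/3 = 3·4·7/3 = 28.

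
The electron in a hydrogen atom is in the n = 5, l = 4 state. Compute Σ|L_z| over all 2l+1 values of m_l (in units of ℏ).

Σ|L_z| = 20 ℏ

m_l ∈ {-4, -3, -2, -1, 0, 1, 2, 3, 4}.
Σ|m_l| = l(l+1) = 20.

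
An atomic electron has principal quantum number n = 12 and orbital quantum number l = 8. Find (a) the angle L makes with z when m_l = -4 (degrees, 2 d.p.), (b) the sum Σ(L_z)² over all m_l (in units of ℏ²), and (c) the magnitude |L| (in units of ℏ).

For m_l = -4: cos θ = -4/√72, θ ≈ 118.13°.
Σ m_l² = 408, so Σ(L_z)² = 408 ℏ².
|L| = ℏ√(8·9) = 6√2 ℏ ≈ 8.485ℏ.

θ(m_l=-4) ≈ 118.13°; Σ(L_z)² = 408 ℏ²; |L| = 6√2 ℏ ≈ 8.485ℏ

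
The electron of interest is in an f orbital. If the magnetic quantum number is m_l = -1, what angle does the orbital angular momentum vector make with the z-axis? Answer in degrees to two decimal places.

θ ≈ 106.78°

The letter f corresponds to l = 3.
|L|² = l(l+1)ℏ² = 12ℏ², so |L| = 2√3 ℏ.
L_z = m_l ℏ = −1ℏ.
cos θ = L_z/|L| = -1/√12, so θ ≈ 106.78°.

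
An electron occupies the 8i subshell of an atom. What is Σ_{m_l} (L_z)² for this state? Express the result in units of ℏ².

For 8i, l = 6.
The allowed m_l values are -6, -5, -4, -3, -2, -1, 0, 1, 2, 3, 4, 5, 6.
Σ m_l² = l(l+1)(2l+1)/3 = 6·7·13/3 = 182.

Σ(L_z)² = 182 ℏ²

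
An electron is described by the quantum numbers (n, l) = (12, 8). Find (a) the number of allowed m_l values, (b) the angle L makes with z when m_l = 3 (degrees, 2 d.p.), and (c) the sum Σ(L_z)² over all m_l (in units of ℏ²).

17 values; θ(m_l=3) ≈ 69.30°; Σ(L_z)² = 408 ℏ²

There are 2l+1 = 17 values of m_l.
For m_l = 3: cos θ = 3/√72, θ ≈ 69.30°.
Σ m_l² = 408, so Σ(L_z)² = 408 ℏ².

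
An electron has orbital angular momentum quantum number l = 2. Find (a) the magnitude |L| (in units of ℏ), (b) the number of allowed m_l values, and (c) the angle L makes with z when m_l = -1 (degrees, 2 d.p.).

|L| = ℏ√(2·3) = √6 ℏ ≈ 2.449ℏ.
There are 2l+1 = 5 values of m_l.
For m_l = -1: cos θ = -1/√6, θ ≈ 114.09°.

|L| = √6 ℏ ≈ 2.449ℏ; 5 values; θ(m_l=-1) ≈ 114.09°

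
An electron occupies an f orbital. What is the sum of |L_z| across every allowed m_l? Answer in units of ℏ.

The letter f corresponds to l = 3.
The allowed m_l values are -3, -2, -1, 0, 1, 2, 3.
Σ|m_l| = 2(1+2+…+3) = 12.

Σ|L_z| = 12 ℏ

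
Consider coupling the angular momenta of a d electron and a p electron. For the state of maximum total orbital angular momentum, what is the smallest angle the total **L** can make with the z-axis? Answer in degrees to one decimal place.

The total orbital quantum number L ranges from |l₁ − l₂| to l₁ + l₂ in integer steps.
L ∈ {1, 2, 3}.
The maximum is L = 3, with |L_tot| = ℏ√(3·4) = 2√3 ℏ.
The minimum angle with z is arccos(3/√12) ≈ 30.0°.

θ_min ≈ 30.0°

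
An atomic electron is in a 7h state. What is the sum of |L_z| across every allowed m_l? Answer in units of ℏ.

Σ|L_z| = 30 ℏ

7h means n = 7, l = 5.
m_l ∈ {-5, -4, -3, -2, -1, 0, 1, 2, 3, 4, 5}.
Σ|m_l| = 2(1+2+…+5) = 30.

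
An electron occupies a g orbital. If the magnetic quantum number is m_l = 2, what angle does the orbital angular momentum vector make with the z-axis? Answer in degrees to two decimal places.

θ ≈ 63.43°

A g state has l = 4.
|L|² = l(l+1)ℏ² = 20ℏ², so |L| = 2√5 ℏ.
L_z = m_l ℏ = 2ℏ.
cos θ = L_z/|L| = 2/√20, so θ ≈ 63.43°.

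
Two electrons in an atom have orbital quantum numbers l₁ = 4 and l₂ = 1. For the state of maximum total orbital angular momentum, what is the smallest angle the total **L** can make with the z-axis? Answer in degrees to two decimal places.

θ_min ≈ 24.09°

Angular momentum addition gives L = |l₁ − l₂|, …, l₁ + l₂.
So L can be 3, 4, 5.
The maximum is L = 5, with |L_tot| = ℏ√(5·6) = √30 ℏ.
The minimum angle with z is arccos(5/√30) ≈ 24.09°.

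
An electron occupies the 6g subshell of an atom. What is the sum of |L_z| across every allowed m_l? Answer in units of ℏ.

Σ|L_z| = 20 ℏ

6g means n = 6, l = 4.
m_l ∈ {-4, -3, -2, -1, 0, 1, 2, 3, 4}.
Σ|m_l| = 2(1+2+…+4) = 20.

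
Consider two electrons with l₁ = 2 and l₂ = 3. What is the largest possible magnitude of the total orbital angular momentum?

|L_tot|_max = √30 ℏ ≈ 5.477ℏ

Angular momentum addition gives L = |l₁ − l₂|, …, l₁ + l₂.
So L can be 1, 2, 3, 4, 5.
The largest magnitude corresponds to L = 5: |L_tot| = ℏ√(5·6) = √30 ℏ.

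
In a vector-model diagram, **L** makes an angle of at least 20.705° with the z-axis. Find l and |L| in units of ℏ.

l = 7, |L| = 2√14 ℏ ≈ 7.483ℏ

At minimum angle, m_l = l, so cos θ = l/√(l(l+1)); cos²θ = l/(l+1) = 0.8750.
Thus l = 0.8750/(1 − 0.8750) ≈ 7.
Then |L| = ℏ√(7·8) = 2√14 ℏ.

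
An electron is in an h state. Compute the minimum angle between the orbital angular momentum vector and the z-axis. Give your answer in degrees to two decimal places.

θ_min ≈ 24.09°

H corresponds to l = 5.
|L| = √(l(l+1)) ℏ = √30 ℏ.
The smallest angle corresponds to the largest L_z, i.e. m_l = l = 5, giving L_z = 5ℏ.
cos θ_min = 5/√30, so θ_min ≈ 24.09°.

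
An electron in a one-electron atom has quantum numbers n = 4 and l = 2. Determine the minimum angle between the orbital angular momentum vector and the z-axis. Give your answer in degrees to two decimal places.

θ_min ≈ 35.26°

|L| = ℏ√(l(l+1)) = √6 ℏ.
The smallest angle corresponds to the largest L_z, i.e. m_l = l = 2, giving L_z = 2ℏ.
cos θ_min = 2/√6, so θ_min ≈ 35.26°.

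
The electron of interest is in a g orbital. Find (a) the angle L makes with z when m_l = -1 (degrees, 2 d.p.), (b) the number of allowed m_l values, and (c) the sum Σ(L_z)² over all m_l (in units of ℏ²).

For a g orbital, l = 4.
For m_l = -1: cos θ = -1/√20, θ ≈ 102.92°.
There are 2l+1 = 9 values of m_l.
Σ m_l² = 60, so Σ(L_z)² = 60 ℏ².

θ(m_l=-1) ≈ 102.92°; 9 values; Σ(L_z)² = 60 ℏ²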